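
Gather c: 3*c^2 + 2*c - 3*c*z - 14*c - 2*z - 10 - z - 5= 3*c^2 + c*(-3*z - 12) - 3*z - 15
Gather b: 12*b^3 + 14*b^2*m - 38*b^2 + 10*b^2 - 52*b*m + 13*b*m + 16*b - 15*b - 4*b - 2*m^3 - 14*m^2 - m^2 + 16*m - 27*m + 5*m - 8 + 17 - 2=12*b^3 + b^2*(14*m - 28) + b*(-39*m - 3) - 2*m^3 - 15*m^2 - 6*m + 7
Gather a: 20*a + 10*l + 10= 20*a + 10*l + 10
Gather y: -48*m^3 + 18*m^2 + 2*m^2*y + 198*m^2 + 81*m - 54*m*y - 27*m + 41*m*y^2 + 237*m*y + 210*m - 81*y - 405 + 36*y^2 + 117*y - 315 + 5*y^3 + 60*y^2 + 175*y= -48*m^3 + 216*m^2 + 264*m + 5*y^3 + y^2*(41*m + 96) + y*(2*m^2 + 183*m + 211) - 720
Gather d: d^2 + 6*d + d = d^2 + 7*d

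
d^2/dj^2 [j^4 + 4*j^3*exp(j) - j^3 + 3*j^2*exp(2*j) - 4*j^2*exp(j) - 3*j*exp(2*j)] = 4*j^3*exp(j) + 12*j^2*exp(2*j) + 20*j^2*exp(j) + 12*j^2 + 12*j*exp(2*j) + 8*j*exp(j) - 6*j - 6*exp(2*j) - 8*exp(j)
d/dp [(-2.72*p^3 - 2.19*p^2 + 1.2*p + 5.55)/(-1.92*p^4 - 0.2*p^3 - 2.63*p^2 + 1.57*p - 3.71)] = (-5.2224*p^6 - 8.4096*p^5 + 13.6276*p^4 + 34.5632*p^3 + 33.3213*p^2 + 45.4428*p - 13.1655)/(3.6864*p^8 + 0.768*p^7 + 10.1392*p^6 - 4.9768*p^5 + 20.5353*p^4 - 6.7742*p^3 + 21.9795*p^2 - 11.6494*p + 13.7641)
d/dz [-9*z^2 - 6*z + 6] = -18*z - 6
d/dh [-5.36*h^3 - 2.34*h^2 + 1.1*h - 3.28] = -16.08*h^2 - 4.68*h + 1.1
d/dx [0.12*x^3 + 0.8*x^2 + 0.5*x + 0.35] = 0.36*x^2 + 1.6*x + 0.5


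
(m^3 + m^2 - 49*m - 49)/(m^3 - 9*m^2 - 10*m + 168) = (m^2 + 8*m + 7)/(m^2 - 2*m - 24)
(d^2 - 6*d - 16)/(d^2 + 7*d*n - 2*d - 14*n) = (d^2 - 6*d - 16)/(d^2 + 7*d*n - 2*d - 14*n)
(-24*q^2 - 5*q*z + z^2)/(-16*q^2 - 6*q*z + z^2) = (3*q + z)/(2*q + z)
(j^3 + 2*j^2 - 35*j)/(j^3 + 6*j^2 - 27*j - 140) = j/(j + 4)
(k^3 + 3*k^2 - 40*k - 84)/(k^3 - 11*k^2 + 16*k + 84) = (k + 7)/(k - 7)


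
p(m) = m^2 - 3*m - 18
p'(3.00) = 3.00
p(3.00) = -18.00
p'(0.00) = -3.00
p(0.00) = -18.00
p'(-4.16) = -11.32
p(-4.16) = 11.79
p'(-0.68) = -4.36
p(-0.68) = -15.50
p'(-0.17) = -3.34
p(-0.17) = -17.46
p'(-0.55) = -4.10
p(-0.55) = -16.05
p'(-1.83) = -6.66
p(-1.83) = -9.16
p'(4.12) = 5.24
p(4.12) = -13.39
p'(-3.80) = -10.60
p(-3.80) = 7.84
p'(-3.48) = -9.96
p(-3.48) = 4.55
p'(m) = 2*m - 3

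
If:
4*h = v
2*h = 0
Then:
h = 0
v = 0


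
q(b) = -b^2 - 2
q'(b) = -2*b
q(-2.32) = -7.38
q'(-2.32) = 4.64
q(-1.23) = -3.51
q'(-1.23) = 2.46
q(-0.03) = -2.00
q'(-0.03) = 0.06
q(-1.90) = -5.61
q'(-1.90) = 3.80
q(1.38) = -3.90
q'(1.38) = -2.76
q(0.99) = -2.98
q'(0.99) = -1.98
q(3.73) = -15.91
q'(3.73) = -7.46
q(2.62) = -8.86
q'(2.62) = -5.24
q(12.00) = -146.00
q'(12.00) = -24.00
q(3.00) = -11.00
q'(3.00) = -6.00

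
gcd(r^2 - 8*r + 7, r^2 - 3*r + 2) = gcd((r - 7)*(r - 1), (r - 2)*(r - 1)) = r - 1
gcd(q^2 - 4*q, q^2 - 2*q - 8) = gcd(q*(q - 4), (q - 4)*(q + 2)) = q - 4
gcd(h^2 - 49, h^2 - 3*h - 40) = 1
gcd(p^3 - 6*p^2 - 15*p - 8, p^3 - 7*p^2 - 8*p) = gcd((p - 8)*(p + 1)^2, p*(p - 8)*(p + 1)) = p^2 - 7*p - 8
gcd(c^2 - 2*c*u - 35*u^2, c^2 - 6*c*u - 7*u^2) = -c + 7*u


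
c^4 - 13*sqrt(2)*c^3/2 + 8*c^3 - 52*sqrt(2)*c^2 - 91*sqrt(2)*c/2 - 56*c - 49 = (c + 1)*(c + 7)*(c - 7*sqrt(2))*(c + sqrt(2)/2)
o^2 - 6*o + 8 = (o - 4)*(o - 2)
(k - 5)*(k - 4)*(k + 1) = k^3 - 8*k^2 + 11*k + 20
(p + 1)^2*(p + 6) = p^3 + 8*p^2 + 13*p + 6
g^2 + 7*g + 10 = (g + 2)*(g + 5)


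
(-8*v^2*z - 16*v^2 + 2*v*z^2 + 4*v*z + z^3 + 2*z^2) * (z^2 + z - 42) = -8*v^2*z^3 - 24*v^2*z^2 + 320*v^2*z + 672*v^2 + 2*v*z^4 + 6*v*z^3 - 80*v*z^2 - 168*v*z + z^5 + 3*z^4 - 40*z^3 - 84*z^2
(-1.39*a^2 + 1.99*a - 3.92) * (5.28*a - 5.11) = -7.3392*a^3 + 17.6101*a^2 - 30.8665*a + 20.0312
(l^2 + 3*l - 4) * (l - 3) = l^3 - 13*l + 12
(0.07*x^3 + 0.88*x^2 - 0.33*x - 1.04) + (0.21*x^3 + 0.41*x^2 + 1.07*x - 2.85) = 0.28*x^3 + 1.29*x^2 + 0.74*x - 3.89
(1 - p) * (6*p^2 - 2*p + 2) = -6*p^3 + 8*p^2 - 4*p + 2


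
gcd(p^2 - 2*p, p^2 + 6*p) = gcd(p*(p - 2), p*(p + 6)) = p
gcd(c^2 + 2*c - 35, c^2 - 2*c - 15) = c - 5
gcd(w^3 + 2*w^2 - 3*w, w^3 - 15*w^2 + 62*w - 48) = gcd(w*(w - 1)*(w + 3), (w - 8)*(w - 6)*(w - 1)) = w - 1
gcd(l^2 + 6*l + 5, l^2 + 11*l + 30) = l + 5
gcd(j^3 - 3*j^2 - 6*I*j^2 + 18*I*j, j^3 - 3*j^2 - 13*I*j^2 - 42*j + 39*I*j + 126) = j^2 + j*(-3 - 6*I) + 18*I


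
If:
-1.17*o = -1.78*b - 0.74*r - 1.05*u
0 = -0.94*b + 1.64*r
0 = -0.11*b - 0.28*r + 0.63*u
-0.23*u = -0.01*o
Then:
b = 0.00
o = 0.00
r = 0.00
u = 0.00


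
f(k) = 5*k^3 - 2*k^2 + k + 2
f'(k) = 15*k^2 - 4*k + 1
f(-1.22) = -11.28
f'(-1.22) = 28.21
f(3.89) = 269.95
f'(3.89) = 212.42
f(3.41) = 180.41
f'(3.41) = 161.78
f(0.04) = 2.04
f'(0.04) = 0.86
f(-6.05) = -1184.48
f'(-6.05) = 574.24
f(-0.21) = 1.66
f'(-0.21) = 2.50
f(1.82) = 27.34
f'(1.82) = 43.41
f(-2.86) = -134.19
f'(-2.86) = 135.13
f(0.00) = 2.00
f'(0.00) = 1.00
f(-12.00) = -8938.00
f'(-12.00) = 2209.00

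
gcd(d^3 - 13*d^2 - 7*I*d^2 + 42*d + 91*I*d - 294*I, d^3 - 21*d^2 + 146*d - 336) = d^2 - 13*d + 42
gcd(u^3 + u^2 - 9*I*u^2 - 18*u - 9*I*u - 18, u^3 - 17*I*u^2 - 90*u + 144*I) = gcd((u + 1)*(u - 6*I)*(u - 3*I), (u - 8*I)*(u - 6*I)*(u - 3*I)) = u^2 - 9*I*u - 18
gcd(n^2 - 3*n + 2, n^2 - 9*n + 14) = n - 2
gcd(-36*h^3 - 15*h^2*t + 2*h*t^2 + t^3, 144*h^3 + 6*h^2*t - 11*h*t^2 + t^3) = 3*h + t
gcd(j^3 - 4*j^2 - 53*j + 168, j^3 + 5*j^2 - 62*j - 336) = j^2 - j - 56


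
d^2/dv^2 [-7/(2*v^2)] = -21/v^4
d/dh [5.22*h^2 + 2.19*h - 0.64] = 10.44*h + 2.19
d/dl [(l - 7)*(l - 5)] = 2*l - 12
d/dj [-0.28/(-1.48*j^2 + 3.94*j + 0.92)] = (1.1032 - 0.8288*j)/(-1.48*j^2 + 3.94*j + 0.92)^2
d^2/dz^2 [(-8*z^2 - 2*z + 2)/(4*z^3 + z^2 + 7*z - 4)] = 4*(-64*z^6 - 48*z^5 + 420*z^4 - 361*z^3 - 57*z^2 + 57*z - 39)/(64*z^9 + 48*z^8 + 348*z^7 - 23*z^6 + 513*z^5 - 537*z^4 + 367*z^3 - 540*z^2 + 336*z - 64)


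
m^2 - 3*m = m*(m - 3)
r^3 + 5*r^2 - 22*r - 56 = (r - 4)*(r + 2)*(r + 7)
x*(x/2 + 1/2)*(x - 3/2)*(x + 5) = x^4/2 + 9*x^3/4 - 2*x^2 - 15*x/4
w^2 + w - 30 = (w - 5)*(w + 6)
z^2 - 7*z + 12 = (z - 4)*(z - 3)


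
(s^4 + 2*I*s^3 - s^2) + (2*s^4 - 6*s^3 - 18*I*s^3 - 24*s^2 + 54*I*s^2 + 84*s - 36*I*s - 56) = 3*s^4 - 6*s^3 - 16*I*s^3 - 25*s^2 + 54*I*s^2 + 84*s - 36*I*s - 56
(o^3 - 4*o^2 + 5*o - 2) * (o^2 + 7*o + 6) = o^5 + 3*o^4 - 17*o^3 + 9*o^2 + 16*o - 12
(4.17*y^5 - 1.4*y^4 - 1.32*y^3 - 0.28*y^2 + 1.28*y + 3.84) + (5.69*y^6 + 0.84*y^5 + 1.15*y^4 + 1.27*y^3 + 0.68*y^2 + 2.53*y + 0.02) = 5.69*y^6 + 5.01*y^5 - 0.25*y^4 - 0.05*y^3 + 0.4*y^2 + 3.81*y + 3.86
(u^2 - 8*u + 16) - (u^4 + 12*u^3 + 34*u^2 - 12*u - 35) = -u^4 - 12*u^3 - 33*u^2 + 4*u + 51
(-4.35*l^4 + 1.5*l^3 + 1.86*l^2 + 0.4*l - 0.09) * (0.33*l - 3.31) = -1.4355*l^5 + 14.8935*l^4 - 4.3512*l^3 - 6.0246*l^2 - 1.3537*l + 0.2979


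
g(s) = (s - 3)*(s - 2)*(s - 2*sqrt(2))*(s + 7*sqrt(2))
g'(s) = (s - 3)*(s - 2)*(s - 2*sqrt(2)) + (s - 3)*(s - 2)*(s + 7*sqrt(2)) + (s - 3)*(s - 2*sqrt(2))*(s + 7*sqrt(2)) + (s - 2)*(s - 2*sqrt(2))*(s + 7*sqrt(2)) = 4*s^3 - 15*s^2 + 15*sqrt(2)*s^2 - 50*sqrt(2)*s - 44*s + 30*sqrt(2) + 140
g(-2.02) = -770.95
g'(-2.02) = 406.52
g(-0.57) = -290.90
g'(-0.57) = 249.09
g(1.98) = -0.21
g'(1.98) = 10.71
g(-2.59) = -1016.21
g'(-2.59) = 451.71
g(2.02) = 0.19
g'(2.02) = 9.03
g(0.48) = -93.37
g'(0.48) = 129.24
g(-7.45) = -2486.29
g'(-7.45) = -272.11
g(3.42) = 4.70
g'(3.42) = 22.79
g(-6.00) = -2478.70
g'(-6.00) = 230.37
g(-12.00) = 6540.91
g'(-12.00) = -4458.34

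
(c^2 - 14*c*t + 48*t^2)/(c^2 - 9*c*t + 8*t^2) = (-c + 6*t)/(-c + t)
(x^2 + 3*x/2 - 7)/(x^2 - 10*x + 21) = (x^2 + 3*x/2 - 7)/(x^2 - 10*x + 21)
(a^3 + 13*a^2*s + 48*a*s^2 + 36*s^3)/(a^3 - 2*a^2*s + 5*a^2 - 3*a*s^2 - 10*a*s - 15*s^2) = (-a^2 - 12*a*s - 36*s^2)/(-a^2 + 3*a*s - 5*a + 15*s)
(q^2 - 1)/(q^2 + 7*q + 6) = (q - 1)/(q + 6)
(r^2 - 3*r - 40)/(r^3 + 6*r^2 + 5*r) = (r - 8)/(r*(r + 1))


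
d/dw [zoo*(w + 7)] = zoo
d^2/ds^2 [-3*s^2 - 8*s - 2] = -6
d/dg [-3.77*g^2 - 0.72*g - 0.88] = -7.54*g - 0.72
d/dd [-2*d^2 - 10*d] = -4*d - 10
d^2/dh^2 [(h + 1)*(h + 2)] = 2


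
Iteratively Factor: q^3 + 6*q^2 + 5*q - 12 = (q + 3)*(q^2 + 3*q - 4) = (q + 3)*(q + 4)*(q - 1)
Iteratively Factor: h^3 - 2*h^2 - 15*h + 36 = (h - 3)*(h^2 + h - 12) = (h - 3)^2*(h + 4)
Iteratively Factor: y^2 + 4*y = (y + 4)*(y)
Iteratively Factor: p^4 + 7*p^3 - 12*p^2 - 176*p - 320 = (p - 5)*(p^3 + 12*p^2 + 48*p + 64) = (p - 5)*(p + 4)*(p^2 + 8*p + 16) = (p - 5)*(p + 4)^2*(p + 4)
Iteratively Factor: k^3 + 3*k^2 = (k)*(k^2 + 3*k) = k^2*(k + 3)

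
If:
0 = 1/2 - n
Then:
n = 1/2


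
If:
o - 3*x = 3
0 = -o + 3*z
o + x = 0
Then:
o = 3/4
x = -3/4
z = 1/4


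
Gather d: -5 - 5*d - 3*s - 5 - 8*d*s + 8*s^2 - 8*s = d*(-8*s - 5) + 8*s^2 - 11*s - 10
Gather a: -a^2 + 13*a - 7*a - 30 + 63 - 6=-a^2 + 6*a + 27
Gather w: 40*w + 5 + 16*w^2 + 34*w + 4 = 16*w^2 + 74*w + 9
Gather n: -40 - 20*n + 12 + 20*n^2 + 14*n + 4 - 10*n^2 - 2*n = 10*n^2 - 8*n - 24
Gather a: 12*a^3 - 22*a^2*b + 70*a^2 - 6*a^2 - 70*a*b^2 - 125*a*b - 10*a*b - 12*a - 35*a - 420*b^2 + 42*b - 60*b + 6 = 12*a^3 + a^2*(64 - 22*b) + a*(-70*b^2 - 135*b - 47) - 420*b^2 - 18*b + 6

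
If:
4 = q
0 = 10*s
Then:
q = 4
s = 0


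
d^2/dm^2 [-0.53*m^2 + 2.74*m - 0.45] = -1.06000000000000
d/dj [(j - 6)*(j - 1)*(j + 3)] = 3*j^2 - 8*j - 15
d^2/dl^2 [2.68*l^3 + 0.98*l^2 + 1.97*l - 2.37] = 16.08*l + 1.96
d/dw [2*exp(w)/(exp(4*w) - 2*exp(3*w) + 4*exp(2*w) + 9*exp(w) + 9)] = (-6*exp(4*w) + 8*exp(3*w) - 8*exp(2*w) + 18)*exp(w)/(exp(8*w) - 4*exp(7*w) + 12*exp(6*w) + 2*exp(5*w) - 2*exp(4*w) + 36*exp(3*w) + 153*exp(2*w) + 162*exp(w) + 81)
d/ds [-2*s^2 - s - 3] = -4*s - 1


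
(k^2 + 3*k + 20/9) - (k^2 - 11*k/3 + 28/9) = 20*k/3 - 8/9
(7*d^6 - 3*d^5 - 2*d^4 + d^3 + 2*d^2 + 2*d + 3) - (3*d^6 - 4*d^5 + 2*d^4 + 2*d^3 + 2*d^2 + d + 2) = 4*d^6 + d^5 - 4*d^4 - d^3 + d + 1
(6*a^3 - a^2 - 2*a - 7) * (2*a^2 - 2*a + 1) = 12*a^5 - 14*a^4 + 4*a^3 - 11*a^2 + 12*a - 7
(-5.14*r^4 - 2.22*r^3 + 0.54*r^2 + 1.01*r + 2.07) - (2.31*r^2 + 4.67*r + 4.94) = -5.14*r^4 - 2.22*r^3 - 1.77*r^2 - 3.66*r - 2.87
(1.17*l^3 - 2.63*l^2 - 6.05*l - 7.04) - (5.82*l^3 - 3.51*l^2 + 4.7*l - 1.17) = -4.65*l^3 + 0.88*l^2 - 10.75*l - 5.87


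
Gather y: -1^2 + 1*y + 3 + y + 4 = 2*y + 6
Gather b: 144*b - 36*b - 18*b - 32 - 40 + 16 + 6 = 90*b - 50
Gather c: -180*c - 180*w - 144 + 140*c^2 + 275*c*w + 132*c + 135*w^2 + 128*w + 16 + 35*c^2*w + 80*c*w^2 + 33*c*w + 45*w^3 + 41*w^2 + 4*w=c^2*(35*w + 140) + c*(80*w^2 + 308*w - 48) + 45*w^3 + 176*w^2 - 48*w - 128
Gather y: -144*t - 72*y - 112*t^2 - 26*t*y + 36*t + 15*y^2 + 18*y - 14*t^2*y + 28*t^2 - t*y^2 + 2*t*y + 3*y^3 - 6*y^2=-84*t^2 - 108*t + 3*y^3 + y^2*(9 - t) + y*(-14*t^2 - 24*t - 54)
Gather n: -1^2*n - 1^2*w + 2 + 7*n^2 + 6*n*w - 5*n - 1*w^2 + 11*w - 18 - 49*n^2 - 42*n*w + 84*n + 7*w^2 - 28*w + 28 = -42*n^2 + n*(78 - 36*w) + 6*w^2 - 18*w + 12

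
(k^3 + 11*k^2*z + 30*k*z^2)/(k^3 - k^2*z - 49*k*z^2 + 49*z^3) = k*(k^2 + 11*k*z + 30*z^2)/(k^3 - k^2*z - 49*k*z^2 + 49*z^3)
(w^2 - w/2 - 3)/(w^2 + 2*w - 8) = (w + 3/2)/(w + 4)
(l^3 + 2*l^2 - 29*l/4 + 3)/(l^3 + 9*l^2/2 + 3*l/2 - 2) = (l - 3/2)/(l + 1)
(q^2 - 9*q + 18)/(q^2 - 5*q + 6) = (q - 6)/(q - 2)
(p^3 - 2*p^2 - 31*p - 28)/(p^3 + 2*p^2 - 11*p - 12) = (p - 7)/(p - 3)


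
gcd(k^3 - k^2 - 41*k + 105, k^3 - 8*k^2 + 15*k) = k^2 - 8*k + 15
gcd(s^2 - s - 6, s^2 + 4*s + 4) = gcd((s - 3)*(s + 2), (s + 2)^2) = s + 2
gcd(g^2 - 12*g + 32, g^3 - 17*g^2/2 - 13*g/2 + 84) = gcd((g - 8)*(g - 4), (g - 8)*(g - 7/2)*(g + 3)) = g - 8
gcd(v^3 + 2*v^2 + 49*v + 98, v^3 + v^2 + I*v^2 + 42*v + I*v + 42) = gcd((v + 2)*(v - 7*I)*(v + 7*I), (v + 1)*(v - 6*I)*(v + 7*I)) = v + 7*I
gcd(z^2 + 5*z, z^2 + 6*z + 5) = z + 5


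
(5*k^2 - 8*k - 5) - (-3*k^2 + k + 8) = 8*k^2 - 9*k - 13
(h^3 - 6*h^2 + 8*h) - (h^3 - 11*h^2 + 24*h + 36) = 5*h^2 - 16*h - 36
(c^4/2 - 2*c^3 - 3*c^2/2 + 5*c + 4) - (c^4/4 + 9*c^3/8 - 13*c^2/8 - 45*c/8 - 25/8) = c^4/4 - 25*c^3/8 + c^2/8 + 85*c/8 + 57/8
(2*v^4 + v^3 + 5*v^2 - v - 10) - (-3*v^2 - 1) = 2*v^4 + v^3 + 8*v^2 - v - 9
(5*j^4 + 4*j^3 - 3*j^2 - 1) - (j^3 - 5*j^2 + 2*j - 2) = 5*j^4 + 3*j^3 + 2*j^2 - 2*j + 1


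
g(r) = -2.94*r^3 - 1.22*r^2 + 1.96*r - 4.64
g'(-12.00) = -1238.84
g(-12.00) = 4876.48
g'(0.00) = 1.96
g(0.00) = -4.64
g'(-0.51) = 0.91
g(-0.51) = -5.57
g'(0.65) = -3.35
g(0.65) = -4.69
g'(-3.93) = -124.67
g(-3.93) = 147.27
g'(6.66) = -405.51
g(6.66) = -914.20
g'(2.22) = -46.93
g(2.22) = -38.47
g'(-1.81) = -22.52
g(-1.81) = 5.25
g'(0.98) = -8.90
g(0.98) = -6.66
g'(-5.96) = -296.80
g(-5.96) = 562.77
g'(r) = -8.82*r^2 - 2.44*r + 1.96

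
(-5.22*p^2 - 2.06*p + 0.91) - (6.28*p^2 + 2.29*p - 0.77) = -11.5*p^2 - 4.35*p + 1.68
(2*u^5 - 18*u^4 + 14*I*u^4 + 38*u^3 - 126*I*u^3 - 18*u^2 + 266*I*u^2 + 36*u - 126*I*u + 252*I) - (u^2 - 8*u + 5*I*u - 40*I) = 2*u^5 - 18*u^4 + 14*I*u^4 + 38*u^3 - 126*I*u^3 - 19*u^2 + 266*I*u^2 + 44*u - 131*I*u + 292*I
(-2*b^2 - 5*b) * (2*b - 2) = -4*b^3 - 6*b^2 + 10*b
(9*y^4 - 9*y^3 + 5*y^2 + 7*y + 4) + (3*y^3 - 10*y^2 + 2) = 9*y^4 - 6*y^3 - 5*y^2 + 7*y + 6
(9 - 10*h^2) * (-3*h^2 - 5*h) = 30*h^4 + 50*h^3 - 27*h^2 - 45*h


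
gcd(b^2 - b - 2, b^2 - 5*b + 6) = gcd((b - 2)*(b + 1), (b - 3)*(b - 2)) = b - 2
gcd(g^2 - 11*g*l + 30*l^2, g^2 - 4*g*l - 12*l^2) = g - 6*l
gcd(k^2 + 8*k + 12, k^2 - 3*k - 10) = k + 2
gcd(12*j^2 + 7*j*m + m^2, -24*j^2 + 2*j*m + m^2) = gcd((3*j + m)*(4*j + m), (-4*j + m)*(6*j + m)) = 1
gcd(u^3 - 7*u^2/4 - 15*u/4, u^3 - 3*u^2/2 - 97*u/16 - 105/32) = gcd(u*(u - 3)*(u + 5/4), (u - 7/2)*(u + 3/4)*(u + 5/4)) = u + 5/4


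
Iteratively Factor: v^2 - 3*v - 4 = (v - 4)*(v + 1)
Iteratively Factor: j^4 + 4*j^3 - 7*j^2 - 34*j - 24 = (j + 2)*(j^3 + 2*j^2 - 11*j - 12) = (j + 2)*(j + 4)*(j^2 - 2*j - 3) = (j + 1)*(j + 2)*(j + 4)*(j - 3)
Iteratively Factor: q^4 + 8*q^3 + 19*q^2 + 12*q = (q + 4)*(q^3 + 4*q^2 + 3*q) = (q + 3)*(q + 4)*(q^2 + q) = q*(q + 3)*(q + 4)*(q + 1)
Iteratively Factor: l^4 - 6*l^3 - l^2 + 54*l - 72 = (l - 2)*(l^3 - 4*l^2 - 9*l + 36) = (l - 2)*(l + 3)*(l^2 - 7*l + 12) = (l - 3)*(l - 2)*(l + 3)*(l - 4)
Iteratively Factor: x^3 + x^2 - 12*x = (x + 4)*(x^2 - 3*x) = (x - 3)*(x + 4)*(x)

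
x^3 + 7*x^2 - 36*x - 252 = (x - 6)*(x + 6)*(x + 7)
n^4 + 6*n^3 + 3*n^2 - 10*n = n*(n - 1)*(n + 2)*(n + 5)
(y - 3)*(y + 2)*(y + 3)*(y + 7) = y^4 + 9*y^3 + 5*y^2 - 81*y - 126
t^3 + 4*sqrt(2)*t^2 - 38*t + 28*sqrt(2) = (t - 2*sqrt(2))*(t - sqrt(2))*(t + 7*sqrt(2))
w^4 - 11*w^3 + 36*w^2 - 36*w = w*(w - 6)*(w - 3)*(w - 2)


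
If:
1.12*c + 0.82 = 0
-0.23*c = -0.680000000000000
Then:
No Solution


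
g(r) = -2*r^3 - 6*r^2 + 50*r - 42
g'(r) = -6*r^2 - 12*r + 50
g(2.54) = 13.52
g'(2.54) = -19.19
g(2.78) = 7.66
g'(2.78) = -29.73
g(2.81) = 6.75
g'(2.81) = -31.10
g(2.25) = 17.34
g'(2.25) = -7.38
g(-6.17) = -109.14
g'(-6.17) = -104.37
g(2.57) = 12.92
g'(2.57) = -20.47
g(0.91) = -2.98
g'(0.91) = 34.11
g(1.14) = 4.24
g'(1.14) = 28.52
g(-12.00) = 1950.00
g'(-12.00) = -670.00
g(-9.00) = 480.00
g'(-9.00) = -328.00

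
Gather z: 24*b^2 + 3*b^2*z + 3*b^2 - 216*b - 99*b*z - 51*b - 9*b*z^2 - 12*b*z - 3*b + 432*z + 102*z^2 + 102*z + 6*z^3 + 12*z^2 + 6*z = 27*b^2 - 270*b + 6*z^3 + z^2*(114 - 9*b) + z*(3*b^2 - 111*b + 540)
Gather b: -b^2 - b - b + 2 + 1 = -b^2 - 2*b + 3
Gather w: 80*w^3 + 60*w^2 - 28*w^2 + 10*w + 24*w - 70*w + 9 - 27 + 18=80*w^3 + 32*w^2 - 36*w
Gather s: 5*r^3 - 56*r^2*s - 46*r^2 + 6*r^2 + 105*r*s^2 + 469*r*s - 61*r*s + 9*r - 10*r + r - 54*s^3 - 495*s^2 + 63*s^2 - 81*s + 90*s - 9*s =5*r^3 - 40*r^2 - 54*s^3 + s^2*(105*r - 432) + s*(-56*r^2 + 408*r)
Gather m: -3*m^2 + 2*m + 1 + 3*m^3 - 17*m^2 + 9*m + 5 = 3*m^3 - 20*m^2 + 11*m + 6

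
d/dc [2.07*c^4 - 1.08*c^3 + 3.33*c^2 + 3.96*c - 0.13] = 8.28*c^3 - 3.24*c^2 + 6.66*c + 3.96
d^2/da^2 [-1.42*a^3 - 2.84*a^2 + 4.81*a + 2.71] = -8.52*a - 5.68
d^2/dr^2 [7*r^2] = 14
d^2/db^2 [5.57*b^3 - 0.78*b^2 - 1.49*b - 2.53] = 33.42*b - 1.56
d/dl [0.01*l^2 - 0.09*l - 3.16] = 0.02*l - 0.09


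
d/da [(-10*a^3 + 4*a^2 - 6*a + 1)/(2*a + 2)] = (-20*a^3 - 26*a^2 + 8*a - 7)/(2*(a^2 + 2*a + 1))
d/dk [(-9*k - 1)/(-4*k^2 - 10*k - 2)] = (-9*k^2 - 2*k + 2)/(4*k^4 + 20*k^3 + 29*k^2 + 10*k + 1)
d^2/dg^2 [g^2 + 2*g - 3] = 2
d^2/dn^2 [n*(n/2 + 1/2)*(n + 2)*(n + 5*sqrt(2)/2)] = 6*n^2 + 9*n + 15*sqrt(2)*n/2 + 2 + 15*sqrt(2)/2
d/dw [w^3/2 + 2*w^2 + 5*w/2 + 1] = 3*w^2/2 + 4*w + 5/2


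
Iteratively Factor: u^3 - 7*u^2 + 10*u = (u)*(u^2 - 7*u + 10) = u*(u - 2)*(u - 5)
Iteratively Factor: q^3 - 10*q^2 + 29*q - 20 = (q - 1)*(q^2 - 9*q + 20) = (q - 5)*(q - 1)*(q - 4)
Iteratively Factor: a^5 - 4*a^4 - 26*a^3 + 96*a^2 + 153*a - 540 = (a - 5)*(a^4 + a^3 - 21*a^2 - 9*a + 108) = (a - 5)*(a + 3)*(a^3 - 2*a^2 - 15*a + 36) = (a - 5)*(a - 3)*(a + 3)*(a^2 + a - 12) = (a - 5)*(a - 3)*(a + 3)*(a + 4)*(a - 3)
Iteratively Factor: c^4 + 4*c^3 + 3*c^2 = (c + 3)*(c^3 + c^2) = c*(c + 3)*(c^2 + c) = c^2*(c + 3)*(c + 1)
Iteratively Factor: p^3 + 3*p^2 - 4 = (p + 2)*(p^2 + p - 2) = (p + 2)^2*(p - 1)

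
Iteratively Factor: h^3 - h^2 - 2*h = (h - 2)*(h^2 + h) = h*(h - 2)*(h + 1)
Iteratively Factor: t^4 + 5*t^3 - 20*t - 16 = (t + 1)*(t^3 + 4*t^2 - 4*t - 16) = (t + 1)*(t + 2)*(t^2 + 2*t - 8) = (t - 2)*(t + 1)*(t + 2)*(t + 4)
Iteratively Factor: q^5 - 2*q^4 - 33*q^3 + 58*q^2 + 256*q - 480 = (q - 3)*(q^4 + q^3 - 30*q^2 - 32*q + 160) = (q - 3)*(q + 4)*(q^3 - 3*q^2 - 18*q + 40) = (q - 3)*(q - 2)*(q + 4)*(q^2 - q - 20) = (q - 5)*(q - 3)*(q - 2)*(q + 4)*(q + 4)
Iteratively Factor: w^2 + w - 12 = (w + 4)*(w - 3)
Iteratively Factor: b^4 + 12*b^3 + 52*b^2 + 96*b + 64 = (b + 4)*(b^3 + 8*b^2 + 20*b + 16) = (b + 2)*(b + 4)*(b^2 + 6*b + 8) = (b + 2)*(b + 4)^2*(b + 2)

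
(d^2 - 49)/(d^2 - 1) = (d^2 - 49)/(d^2 - 1)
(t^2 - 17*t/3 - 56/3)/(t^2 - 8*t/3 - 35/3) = (t - 8)/(t - 5)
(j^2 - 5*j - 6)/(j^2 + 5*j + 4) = (j - 6)/(j + 4)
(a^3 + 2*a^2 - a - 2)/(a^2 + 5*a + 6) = (a^2 - 1)/(a + 3)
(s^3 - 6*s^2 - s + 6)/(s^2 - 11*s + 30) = (s^2 - 1)/(s - 5)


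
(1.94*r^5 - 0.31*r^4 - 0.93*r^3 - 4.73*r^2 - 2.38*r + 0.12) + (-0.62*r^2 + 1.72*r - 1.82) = 1.94*r^5 - 0.31*r^4 - 0.93*r^3 - 5.35*r^2 - 0.66*r - 1.7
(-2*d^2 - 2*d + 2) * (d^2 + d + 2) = -2*d^4 - 4*d^3 - 4*d^2 - 2*d + 4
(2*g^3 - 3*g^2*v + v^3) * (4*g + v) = 8*g^4 - 10*g^3*v - 3*g^2*v^2 + 4*g*v^3 + v^4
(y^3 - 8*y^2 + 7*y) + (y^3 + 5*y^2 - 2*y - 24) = 2*y^3 - 3*y^2 + 5*y - 24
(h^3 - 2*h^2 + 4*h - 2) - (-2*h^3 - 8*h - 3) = 3*h^3 - 2*h^2 + 12*h + 1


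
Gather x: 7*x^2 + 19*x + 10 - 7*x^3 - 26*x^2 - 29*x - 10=-7*x^3 - 19*x^2 - 10*x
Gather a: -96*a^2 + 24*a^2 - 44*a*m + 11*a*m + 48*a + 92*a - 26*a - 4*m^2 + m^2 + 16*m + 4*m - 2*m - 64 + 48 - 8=-72*a^2 + a*(114 - 33*m) - 3*m^2 + 18*m - 24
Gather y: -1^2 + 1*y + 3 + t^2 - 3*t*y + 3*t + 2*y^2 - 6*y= t^2 + 3*t + 2*y^2 + y*(-3*t - 5) + 2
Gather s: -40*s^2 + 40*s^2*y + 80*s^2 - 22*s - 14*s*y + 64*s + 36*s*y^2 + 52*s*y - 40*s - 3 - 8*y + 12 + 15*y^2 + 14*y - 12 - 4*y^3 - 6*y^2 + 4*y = s^2*(40*y + 40) + s*(36*y^2 + 38*y + 2) - 4*y^3 + 9*y^2 + 10*y - 3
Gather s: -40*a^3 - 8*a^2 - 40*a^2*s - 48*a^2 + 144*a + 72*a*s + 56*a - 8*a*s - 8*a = -40*a^3 - 56*a^2 + 192*a + s*(-40*a^2 + 64*a)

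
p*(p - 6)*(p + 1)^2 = p^4 - 4*p^3 - 11*p^2 - 6*p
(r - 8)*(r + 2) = r^2 - 6*r - 16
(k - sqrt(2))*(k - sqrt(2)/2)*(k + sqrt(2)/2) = k^3 - sqrt(2)*k^2 - k/2 + sqrt(2)/2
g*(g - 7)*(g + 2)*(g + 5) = g^4 - 39*g^2 - 70*g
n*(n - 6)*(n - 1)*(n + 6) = n^4 - n^3 - 36*n^2 + 36*n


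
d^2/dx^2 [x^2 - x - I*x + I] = 2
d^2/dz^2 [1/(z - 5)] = 2/(z - 5)^3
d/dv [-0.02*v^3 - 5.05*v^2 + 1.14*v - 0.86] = -0.06*v^2 - 10.1*v + 1.14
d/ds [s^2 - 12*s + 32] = 2*s - 12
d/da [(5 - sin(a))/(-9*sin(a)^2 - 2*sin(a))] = (-9*cos(a) + 90/tan(a) + 10*cos(a)/sin(a)^2)/(9*sin(a) + 2)^2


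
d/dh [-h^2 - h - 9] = -2*h - 1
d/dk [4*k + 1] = 4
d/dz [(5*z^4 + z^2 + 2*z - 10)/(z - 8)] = (15*z^4 - 160*z^3 + z^2 - 16*z - 6)/(z^2 - 16*z + 64)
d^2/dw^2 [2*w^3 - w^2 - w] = 12*w - 2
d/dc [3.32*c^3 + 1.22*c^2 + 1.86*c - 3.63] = 9.96*c^2 + 2.44*c + 1.86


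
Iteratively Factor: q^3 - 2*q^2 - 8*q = (q)*(q^2 - 2*q - 8) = q*(q - 4)*(q + 2)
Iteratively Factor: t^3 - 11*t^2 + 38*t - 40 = (t - 4)*(t^2 - 7*t + 10) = (t - 5)*(t - 4)*(t - 2)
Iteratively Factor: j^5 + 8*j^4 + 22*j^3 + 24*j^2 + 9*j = (j)*(j^4 + 8*j^3 + 22*j^2 + 24*j + 9) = j*(j + 3)*(j^3 + 5*j^2 + 7*j + 3) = j*(j + 3)^2*(j^2 + 2*j + 1) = j*(j + 1)*(j + 3)^2*(j + 1)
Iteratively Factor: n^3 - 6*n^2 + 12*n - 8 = (n - 2)*(n^2 - 4*n + 4) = (n - 2)^2*(n - 2)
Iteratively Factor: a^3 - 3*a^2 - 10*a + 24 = (a + 3)*(a^2 - 6*a + 8) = (a - 2)*(a + 3)*(a - 4)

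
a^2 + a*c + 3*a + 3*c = (a + 3)*(a + c)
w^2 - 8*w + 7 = (w - 7)*(w - 1)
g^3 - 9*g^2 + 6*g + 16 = (g - 8)*(g - 2)*(g + 1)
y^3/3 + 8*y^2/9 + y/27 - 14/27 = (y/3 + 1/3)*(y - 2/3)*(y + 7/3)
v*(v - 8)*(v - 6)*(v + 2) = v^4 - 12*v^3 + 20*v^2 + 96*v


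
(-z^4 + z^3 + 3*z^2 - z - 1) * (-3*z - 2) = 3*z^5 - z^4 - 11*z^3 - 3*z^2 + 5*z + 2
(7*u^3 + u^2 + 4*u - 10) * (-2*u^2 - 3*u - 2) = -14*u^5 - 23*u^4 - 25*u^3 + 6*u^2 + 22*u + 20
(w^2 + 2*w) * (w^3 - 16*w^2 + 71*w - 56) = w^5 - 14*w^4 + 39*w^3 + 86*w^2 - 112*w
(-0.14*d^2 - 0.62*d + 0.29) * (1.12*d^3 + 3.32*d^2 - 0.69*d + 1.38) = -0.1568*d^5 - 1.1592*d^4 - 1.637*d^3 + 1.1974*d^2 - 1.0557*d + 0.4002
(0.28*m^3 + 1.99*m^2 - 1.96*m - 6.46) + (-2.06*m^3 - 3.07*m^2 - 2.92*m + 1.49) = -1.78*m^3 - 1.08*m^2 - 4.88*m - 4.97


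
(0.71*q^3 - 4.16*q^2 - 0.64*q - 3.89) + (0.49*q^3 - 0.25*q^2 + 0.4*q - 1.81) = 1.2*q^3 - 4.41*q^2 - 0.24*q - 5.7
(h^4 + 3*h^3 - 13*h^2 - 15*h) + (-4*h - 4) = h^4 + 3*h^3 - 13*h^2 - 19*h - 4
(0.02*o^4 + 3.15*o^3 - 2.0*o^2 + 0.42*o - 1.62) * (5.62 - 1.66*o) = -0.0332*o^5 - 5.1166*o^4 + 21.023*o^3 - 11.9372*o^2 + 5.0496*o - 9.1044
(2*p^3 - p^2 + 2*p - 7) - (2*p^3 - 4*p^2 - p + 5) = 3*p^2 + 3*p - 12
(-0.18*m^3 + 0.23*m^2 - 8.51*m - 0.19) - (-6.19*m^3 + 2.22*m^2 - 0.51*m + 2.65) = 6.01*m^3 - 1.99*m^2 - 8.0*m - 2.84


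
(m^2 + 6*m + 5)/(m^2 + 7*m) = (m^2 + 6*m + 5)/(m*(m + 7))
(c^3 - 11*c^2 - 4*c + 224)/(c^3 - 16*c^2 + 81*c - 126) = (c^2 - 4*c - 32)/(c^2 - 9*c + 18)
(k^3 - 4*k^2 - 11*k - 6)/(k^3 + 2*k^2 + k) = (k - 6)/k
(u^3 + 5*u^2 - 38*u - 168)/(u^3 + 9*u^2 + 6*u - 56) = (u - 6)/(u - 2)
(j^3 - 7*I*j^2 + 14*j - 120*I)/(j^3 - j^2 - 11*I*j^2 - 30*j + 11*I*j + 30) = (j + 4*I)/(j - 1)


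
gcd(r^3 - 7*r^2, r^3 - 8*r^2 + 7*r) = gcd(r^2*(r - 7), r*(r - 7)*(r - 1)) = r^2 - 7*r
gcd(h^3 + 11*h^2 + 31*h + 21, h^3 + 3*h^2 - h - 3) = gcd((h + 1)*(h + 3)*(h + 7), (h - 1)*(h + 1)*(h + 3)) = h^2 + 4*h + 3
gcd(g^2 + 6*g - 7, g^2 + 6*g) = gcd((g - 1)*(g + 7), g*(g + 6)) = 1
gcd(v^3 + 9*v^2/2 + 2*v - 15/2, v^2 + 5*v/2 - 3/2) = v + 3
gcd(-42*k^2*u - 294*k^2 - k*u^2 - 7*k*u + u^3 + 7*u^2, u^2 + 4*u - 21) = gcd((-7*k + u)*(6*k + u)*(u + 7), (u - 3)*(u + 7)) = u + 7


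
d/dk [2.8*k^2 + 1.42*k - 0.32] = 5.6*k + 1.42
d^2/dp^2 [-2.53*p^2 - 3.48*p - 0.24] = -5.06000000000000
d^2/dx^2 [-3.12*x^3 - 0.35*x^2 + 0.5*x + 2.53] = -18.72*x - 0.7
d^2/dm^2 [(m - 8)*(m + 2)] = 2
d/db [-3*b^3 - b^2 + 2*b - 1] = -9*b^2 - 2*b + 2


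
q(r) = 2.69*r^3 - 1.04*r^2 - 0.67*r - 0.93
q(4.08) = 161.72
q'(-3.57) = 109.61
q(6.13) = 575.51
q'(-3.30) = 94.08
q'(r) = 8.07*r^2 - 2.08*r - 0.67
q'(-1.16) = 12.60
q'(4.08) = 125.18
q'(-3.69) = 116.89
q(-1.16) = -5.75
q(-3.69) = -147.77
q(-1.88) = -21.22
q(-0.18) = -0.86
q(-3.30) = -106.72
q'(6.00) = 277.37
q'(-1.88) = 31.76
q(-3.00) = -80.91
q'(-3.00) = 78.20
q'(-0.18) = -0.03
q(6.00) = 538.65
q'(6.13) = 289.83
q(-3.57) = -134.19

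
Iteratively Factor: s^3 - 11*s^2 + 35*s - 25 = (s - 5)*(s^2 - 6*s + 5) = (s - 5)*(s - 1)*(s - 5)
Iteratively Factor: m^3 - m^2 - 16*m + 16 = (m - 4)*(m^2 + 3*m - 4) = (m - 4)*(m + 4)*(m - 1)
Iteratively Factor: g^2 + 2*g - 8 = (g + 4)*(g - 2)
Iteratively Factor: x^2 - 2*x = (x)*(x - 2)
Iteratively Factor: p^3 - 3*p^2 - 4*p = (p + 1)*(p^2 - 4*p) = (p - 4)*(p + 1)*(p)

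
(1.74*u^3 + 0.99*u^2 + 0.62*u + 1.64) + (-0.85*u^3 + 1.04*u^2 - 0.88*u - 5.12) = 0.89*u^3 + 2.03*u^2 - 0.26*u - 3.48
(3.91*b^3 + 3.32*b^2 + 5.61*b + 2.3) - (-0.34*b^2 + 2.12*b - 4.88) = 3.91*b^3 + 3.66*b^2 + 3.49*b + 7.18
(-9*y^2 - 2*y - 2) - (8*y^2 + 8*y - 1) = -17*y^2 - 10*y - 1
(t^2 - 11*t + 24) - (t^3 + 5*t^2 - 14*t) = -t^3 - 4*t^2 + 3*t + 24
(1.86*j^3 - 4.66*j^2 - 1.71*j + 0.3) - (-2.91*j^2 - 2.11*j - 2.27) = 1.86*j^3 - 1.75*j^2 + 0.4*j + 2.57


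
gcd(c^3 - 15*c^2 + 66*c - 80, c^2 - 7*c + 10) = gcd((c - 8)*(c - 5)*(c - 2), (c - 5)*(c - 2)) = c^2 - 7*c + 10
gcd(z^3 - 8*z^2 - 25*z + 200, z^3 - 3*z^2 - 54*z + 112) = z - 8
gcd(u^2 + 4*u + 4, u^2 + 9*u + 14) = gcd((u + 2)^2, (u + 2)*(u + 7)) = u + 2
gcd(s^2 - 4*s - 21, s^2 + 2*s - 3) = s + 3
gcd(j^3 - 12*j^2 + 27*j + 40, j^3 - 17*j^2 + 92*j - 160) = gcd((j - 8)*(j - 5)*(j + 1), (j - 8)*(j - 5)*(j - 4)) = j^2 - 13*j + 40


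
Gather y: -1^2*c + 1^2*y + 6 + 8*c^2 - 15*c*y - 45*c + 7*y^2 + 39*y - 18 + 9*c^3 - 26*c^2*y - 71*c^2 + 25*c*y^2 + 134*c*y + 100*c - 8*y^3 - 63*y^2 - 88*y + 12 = 9*c^3 - 63*c^2 + 54*c - 8*y^3 + y^2*(25*c - 56) + y*(-26*c^2 + 119*c - 48)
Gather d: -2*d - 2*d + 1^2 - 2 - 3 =-4*d - 4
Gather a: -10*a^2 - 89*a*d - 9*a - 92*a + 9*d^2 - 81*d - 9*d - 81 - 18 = -10*a^2 + a*(-89*d - 101) + 9*d^2 - 90*d - 99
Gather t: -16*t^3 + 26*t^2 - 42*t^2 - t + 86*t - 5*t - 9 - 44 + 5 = -16*t^3 - 16*t^2 + 80*t - 48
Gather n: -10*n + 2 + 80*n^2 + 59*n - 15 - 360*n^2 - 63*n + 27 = -280*n^2 - 14*n + 14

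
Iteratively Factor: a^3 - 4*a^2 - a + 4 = (a - 1)*(a^2 - 3*a - 4) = (a - 1)*(a + 1)*(a - 4)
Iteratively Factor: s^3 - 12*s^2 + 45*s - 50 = (s - 5)*(s^2 - 7*s + 10) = (s - 5)*(s - 2)*(s - 5)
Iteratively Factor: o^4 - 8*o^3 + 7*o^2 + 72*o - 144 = (o + 3)*(o^3 - 11*o^2 + 40*o - 48) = (o - 4)*(o + 3)*(o^2 - 7*o + 12) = (o - 4)*(o - 3)*(o + 3)*(o - 4)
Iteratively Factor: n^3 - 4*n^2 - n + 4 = (n - 1)*(n^2 - 3*n - 4) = (n - 4)*(n - 1)*(n + 1)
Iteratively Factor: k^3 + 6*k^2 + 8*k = (k + 2)*(k^2 + 4*k) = (k + 2)*(k + 4)*(k)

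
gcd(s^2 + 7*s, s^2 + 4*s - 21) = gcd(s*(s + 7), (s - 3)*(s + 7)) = s + 7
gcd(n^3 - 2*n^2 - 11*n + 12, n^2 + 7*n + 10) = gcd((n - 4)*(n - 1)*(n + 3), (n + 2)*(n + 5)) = 1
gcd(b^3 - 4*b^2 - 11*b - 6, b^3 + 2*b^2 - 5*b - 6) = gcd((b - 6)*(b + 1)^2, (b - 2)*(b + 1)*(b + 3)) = b + 1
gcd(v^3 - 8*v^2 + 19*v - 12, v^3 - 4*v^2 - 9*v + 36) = v^2 - 7*v + 12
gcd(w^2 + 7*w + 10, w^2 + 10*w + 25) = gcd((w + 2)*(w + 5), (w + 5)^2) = w + 5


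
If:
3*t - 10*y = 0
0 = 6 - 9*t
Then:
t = 2/3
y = 1/5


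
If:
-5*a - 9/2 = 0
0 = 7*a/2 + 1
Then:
No Solution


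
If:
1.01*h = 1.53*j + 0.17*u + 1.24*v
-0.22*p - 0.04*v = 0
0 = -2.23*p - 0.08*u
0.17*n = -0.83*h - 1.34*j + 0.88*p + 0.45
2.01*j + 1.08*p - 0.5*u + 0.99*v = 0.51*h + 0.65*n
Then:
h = 1.48214185396687*v + 0.233376320849223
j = 0.154058878469095 - 0.395181461819847*v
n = 0.293286803215042 - 5.06255635267007*v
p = -0.181818181818182*v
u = 5.06818181818182*v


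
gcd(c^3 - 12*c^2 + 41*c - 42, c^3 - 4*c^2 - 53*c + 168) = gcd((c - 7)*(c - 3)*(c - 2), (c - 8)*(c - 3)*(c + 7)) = c - 3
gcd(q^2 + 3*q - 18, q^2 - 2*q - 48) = q + 6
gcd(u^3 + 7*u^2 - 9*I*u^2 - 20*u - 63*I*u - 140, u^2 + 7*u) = u + 7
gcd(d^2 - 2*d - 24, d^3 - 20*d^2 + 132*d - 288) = d - 6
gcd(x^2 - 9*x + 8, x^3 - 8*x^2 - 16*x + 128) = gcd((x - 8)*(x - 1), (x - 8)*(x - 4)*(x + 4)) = x - 8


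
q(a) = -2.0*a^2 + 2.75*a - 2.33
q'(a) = 2.75 - 4.0*a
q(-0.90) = -6.42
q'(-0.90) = 6.35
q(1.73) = -3.56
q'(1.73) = -4.17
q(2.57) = -8.47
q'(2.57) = -7.53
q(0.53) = -1.43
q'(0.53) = 0.63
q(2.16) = -5.72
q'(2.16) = -5.89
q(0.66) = -1.39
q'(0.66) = 0.11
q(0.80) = -1.41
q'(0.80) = -0.45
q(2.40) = -7.25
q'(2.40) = -6.85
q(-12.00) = -323.33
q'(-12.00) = 50.75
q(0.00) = -2.33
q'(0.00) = 2.75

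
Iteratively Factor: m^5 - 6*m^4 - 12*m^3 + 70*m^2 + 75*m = (m + 1)*(m^4 - 7*m^3 - 5*m^2 + 75*m) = (m - 5)*(m + 1)*(m^3 - 2*m^2 - 15*m) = (m - 5)*(m + 1)*(m + 3)*(m^2 - 5*m) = m*(m - 5)*(m + 1)*(m + 3)*(m - 5)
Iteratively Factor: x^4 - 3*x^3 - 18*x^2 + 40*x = (x)*(x^3 - 3*x^2 - 18*x + 40) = x*(x - 5)*(x^2 + 2*x - 8) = x*(x - 5)*(x - 2)*(x + 4)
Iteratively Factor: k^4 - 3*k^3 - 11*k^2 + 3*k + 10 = (k - 1)*(k^3 - 2*k^2 - 13*k - 10) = (k - 1)*(k + 1)*(k^2 - 3*k - 10) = (k - 5)*(k - 1)*(k + 1)*(k + 2)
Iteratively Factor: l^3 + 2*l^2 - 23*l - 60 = (l + 3)*(l^2 - l - 20) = (l - 5)*(l + 3)*(l + 4)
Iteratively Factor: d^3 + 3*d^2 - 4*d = (d - 1)*(d^2 + 4*d) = d*(d - 1)*(d + 4)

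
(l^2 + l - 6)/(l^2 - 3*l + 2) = (l + 3)/(l - 1)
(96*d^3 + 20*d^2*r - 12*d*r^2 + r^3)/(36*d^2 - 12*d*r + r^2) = (-16*d^2 - 6*d*r + r^2)/(-6*d + r)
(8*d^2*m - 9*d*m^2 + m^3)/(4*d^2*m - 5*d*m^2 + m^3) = (8*d - m)/(4*d - m)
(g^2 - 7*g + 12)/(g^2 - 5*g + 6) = (g - 4)/(g - 2)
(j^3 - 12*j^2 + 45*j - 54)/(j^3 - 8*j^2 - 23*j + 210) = (j^2 - 6*j + 9)/(j^2 - 2*j - 35)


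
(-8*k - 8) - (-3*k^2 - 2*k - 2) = 3*k^2 - 6*k - 6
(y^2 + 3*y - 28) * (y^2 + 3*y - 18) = y^4 + 6*y^3 - 37*y^2 - 138*y + 504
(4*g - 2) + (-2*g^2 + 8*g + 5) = -2*g^2 + 12*g + 3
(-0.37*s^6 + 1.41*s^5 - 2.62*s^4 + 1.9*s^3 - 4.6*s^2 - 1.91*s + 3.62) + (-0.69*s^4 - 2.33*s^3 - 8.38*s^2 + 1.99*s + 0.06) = -0.37*s^6 + 1.41*s^5 - 3.31*s^4 - 0.43*s^3 - 12.98*s^2 + 0.0800000000000001*s + 3.68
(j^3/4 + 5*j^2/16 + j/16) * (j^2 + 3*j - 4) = j^5/4 + 17*j^4/16 - 17*j^2/16 - j/4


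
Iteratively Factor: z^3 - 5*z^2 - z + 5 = (z - 1)*(z^2 - 4*z - 5) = (z - 1)*(z + 1)*(z - 5)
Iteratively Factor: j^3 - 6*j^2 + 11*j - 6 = (j - 3)*(j^2 - 3*j + 2) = (j - 3)*(j - 1)*(j - 2)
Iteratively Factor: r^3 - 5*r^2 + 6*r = (r)*(r^2 - 5*r + 6) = r*(r - 3)*(r - 2)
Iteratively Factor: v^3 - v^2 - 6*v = (v)*(v^2 - v - 6) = v*(v - 3)*(v + 2)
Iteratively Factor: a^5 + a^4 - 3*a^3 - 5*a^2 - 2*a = (a - 2)*(a^4 + 3*a^3 + 3*a^2 + a) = (a - 2)*(a + 1)*(a^3 + 2*a^2 + a) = (a - 2)*(a + 1)^2*(a^2 + a) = (a - 2)*(a + 1)^3*(a)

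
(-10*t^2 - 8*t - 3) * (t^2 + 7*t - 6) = -10*t^4 - 78*t^3 + t^2 + 27*t + 18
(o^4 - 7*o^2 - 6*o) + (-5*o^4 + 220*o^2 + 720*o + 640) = -4*o^4 + 213*o^2 + 714*o + 640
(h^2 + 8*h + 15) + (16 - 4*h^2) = -3*h^2 + 8*h + 31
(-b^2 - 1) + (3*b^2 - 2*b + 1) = 2*b^2 - 2*b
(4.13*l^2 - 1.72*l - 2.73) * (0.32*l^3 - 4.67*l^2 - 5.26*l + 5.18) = 1.3216*l^5 - 19.8375*l^4 - 14.565*l^3 + 43.1897*l^2 + 5.4502*l - 14.1414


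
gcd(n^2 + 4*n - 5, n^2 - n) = n - 1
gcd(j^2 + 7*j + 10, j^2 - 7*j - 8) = 1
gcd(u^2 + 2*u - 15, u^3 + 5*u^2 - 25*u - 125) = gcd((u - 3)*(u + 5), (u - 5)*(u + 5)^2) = u + 5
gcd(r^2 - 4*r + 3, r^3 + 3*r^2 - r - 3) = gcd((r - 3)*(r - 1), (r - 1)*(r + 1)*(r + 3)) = r - 1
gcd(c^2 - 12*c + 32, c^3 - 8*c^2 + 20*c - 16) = c - 4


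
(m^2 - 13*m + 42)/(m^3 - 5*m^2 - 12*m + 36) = (m - 7)/(m^2 + m - 6)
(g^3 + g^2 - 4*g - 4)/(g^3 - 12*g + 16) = (g^2 + 3*g + 2)/(g^2 + 2*g - 8)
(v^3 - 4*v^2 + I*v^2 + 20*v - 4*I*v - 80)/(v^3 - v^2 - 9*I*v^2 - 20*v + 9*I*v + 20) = (v^2 + v*(-4 + 5*I) - 20*I)/(v^2 - v*(1 + 5*I) + 5*I)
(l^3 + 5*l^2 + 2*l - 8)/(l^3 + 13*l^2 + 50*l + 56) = (l - 1)/(l + 7)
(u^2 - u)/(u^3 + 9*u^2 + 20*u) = (u - 1)/(u^2 + 9*u + 20)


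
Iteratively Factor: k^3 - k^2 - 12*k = (k)*(k^2 - k - 12) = k*(k + 3)*(k - 4)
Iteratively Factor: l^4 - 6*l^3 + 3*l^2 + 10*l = (l - 2)*(l^3 - 4*l^2 - 5*l) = (l - 5)*(l - 2)*(l^2 + l) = (l - 5)*(l - 2)*(l + 1)*(l)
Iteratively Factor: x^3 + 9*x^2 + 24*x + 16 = (x + 4)*(x^2 + 5*x + 4) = (x + 4)^2*(x + 1)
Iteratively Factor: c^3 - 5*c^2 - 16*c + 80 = (c - 5)*(c^2 - 16) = (c - 5)*(c - 4)*(c + 4)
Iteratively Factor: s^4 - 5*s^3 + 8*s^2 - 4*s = (s)*(s^3 - 5*s^2 + 8*s - 4) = s*(s - 1)*(s^2 - 4*s + 4) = s*(s - 2)*(s - 1)*(s - 2)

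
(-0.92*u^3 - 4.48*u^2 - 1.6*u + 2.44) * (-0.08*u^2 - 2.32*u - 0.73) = 0.0736*u^5 + 2.4928*u^4 + 11.1932*u^3 + 6.7872*u^2 - 4.4928*u - 1.7812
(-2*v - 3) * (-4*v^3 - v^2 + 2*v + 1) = 8*v^4 + 14*v^3 - v^2 - 8*v - 3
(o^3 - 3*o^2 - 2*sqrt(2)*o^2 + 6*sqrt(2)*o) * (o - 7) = o^4 - 10*o^3 - 2*sqrt(2)*o^3 + 21*o^2 + 20*sqrt(2)*o^2 - 42*sqrt(2)*o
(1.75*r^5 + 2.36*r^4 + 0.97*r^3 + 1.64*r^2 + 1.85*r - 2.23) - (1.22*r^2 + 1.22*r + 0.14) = 1.75*r^5 + 2.36*r^4 + 0.97*r^3 + 0.42*r^2 + 0.63*r - 2.37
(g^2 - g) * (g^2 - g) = g^4 - 2*g^3 + g^2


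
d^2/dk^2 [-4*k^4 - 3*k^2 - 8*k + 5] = -48*k^2 - 6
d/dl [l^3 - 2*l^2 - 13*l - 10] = 3*l^2 - 4*l - 13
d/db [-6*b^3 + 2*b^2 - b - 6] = -18*b^2 + 4*b - 1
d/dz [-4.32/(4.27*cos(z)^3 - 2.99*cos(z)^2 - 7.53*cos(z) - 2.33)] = (-55.3392*cos(z)^2 + 25.8336*cos(z) + 32.5296)*sin(z)/(-4.27*cos(z)^3 + 2.99*cos(z)^2 + 7.53*cos(z) + 2.33)^2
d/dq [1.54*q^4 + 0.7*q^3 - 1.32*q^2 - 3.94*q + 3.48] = 6.16*q^3 + 2.1*q^2 - 2.64*q - 3.94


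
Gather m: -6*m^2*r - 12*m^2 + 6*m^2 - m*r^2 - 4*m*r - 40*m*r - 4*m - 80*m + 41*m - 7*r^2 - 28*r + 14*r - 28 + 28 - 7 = m^2*(-6*r - 6) + m*(-r^2 - 44*r - 43) - 7*r^2 - 14*r - 7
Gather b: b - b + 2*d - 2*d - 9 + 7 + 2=0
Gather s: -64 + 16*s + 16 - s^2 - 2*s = -s^2 + 14*s - 48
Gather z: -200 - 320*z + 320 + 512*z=192*z + 120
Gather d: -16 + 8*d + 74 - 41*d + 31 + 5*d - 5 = 84 - 28*d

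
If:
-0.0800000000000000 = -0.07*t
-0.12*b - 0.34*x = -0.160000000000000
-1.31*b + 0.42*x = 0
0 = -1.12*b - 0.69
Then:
No Solution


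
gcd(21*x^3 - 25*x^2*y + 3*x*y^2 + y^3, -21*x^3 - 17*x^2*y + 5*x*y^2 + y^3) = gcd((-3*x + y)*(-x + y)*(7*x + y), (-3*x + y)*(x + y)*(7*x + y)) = 21*x^2 - 4*x*y - y^2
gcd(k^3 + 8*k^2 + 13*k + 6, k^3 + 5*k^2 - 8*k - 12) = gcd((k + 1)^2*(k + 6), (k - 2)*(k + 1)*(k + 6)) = k^2 + 7*k + 6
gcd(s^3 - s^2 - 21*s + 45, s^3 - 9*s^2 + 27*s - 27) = s^2 - 6*s + 9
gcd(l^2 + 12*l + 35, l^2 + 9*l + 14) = l + 7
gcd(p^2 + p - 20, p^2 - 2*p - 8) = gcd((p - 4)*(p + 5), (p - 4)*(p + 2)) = p - 4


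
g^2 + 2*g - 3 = (g - 1)*(g + 3)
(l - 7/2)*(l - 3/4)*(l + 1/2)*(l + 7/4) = l^4 - 2*l^3 - 97*l^2/16 + 35*l/16 + 147/64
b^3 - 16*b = b*(b - 4)*(b + 4)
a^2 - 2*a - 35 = (a - 7)*(a + 5)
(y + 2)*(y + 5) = y^2 + 7*y + 10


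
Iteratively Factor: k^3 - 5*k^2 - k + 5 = (k - 1)*(k^2 - 4*k - 5) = (k - 1)*(k + 1)*(k - 5)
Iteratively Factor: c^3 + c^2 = (c)*(c^2 + c) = c^2*(c + 1)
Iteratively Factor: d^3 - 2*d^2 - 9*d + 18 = (d - 2)*(d^2 - 9) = (d - 2)*(d + 3)*(d - 3)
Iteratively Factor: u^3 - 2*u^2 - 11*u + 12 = (u + 3)*(u^2 - 5*u + 4) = (u - 4)*(u + 3)*(u - 1)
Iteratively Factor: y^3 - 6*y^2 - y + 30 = (y + 2)*(y^2 - 8*y + 15) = (y - 5)*(y + 2)*(y - 3)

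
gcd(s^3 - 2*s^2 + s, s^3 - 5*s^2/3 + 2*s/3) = s^2 - s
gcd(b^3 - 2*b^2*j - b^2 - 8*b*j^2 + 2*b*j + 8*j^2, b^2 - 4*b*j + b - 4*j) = b - 4*j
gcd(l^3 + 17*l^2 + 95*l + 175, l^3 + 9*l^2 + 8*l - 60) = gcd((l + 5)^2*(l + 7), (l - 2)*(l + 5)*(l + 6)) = l + 5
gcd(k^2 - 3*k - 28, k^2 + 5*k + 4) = k + 4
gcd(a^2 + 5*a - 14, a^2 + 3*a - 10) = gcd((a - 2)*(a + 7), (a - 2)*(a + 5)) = a - 2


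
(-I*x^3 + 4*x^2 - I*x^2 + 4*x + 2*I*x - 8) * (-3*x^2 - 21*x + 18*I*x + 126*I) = 3*I*x^5 + 6*x^4 + 24*I*x^4 + 48*x^3 + 87*I*x^3 + 30*x^2 + 534*I*x^2 - 84*x + 360*I*x - 1008*I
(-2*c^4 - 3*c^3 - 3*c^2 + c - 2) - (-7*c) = -2*c^4 - 3*c^3 - 3*c^2 + 8*c - 2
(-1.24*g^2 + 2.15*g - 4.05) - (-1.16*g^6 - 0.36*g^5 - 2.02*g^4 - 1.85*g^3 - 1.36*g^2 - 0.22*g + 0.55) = 1.16*g^6 + 0.36*g^5 + 2.02*g^4 + 1.85*g^3 + 0.12*g^2 + 2.37*g - 4.6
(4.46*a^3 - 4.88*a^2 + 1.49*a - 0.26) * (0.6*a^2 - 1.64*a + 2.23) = 2.676*a^5 - 10.2424*a^4 + 18.843*a^3 - 13.482*a^2 + 3.7491*a - 0.5798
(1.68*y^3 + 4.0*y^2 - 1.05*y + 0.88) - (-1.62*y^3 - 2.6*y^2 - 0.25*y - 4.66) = 3.3*y^3 + 6.6*y^2 - 0.8*y + 5.54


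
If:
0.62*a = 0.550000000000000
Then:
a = 0.89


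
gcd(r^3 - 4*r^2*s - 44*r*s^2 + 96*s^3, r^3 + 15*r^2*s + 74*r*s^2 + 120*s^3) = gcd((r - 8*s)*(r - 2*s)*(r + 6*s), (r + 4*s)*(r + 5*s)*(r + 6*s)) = r + 6*s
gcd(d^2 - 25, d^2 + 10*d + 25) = d + 5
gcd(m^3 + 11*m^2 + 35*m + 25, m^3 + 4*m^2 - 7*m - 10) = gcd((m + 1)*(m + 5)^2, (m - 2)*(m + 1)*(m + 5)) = m^2 + 6*m + 5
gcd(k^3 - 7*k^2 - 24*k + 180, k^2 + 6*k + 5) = k + 5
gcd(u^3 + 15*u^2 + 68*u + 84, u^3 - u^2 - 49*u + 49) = u + 7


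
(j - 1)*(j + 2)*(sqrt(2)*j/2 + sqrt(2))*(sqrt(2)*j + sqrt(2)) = j^4 + 4*j^3 + 3*j^2 - 4*j - 4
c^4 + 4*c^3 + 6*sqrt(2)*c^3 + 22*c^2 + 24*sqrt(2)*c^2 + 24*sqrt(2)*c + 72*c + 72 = (c + 2)^2*(c + 3*sqrt(2))^2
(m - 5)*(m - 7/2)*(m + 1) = m^3 - 15*m^2/2 + 9*m + 35/2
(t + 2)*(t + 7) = t^2 + 9*t + 14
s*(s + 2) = s^2 + 2*s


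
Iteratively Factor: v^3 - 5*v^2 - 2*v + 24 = (v - 4)*(v^2 - v - 6) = (v - 4)*(v + 2)*(v - 3)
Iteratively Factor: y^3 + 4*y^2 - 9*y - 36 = (y + 4)*(y^2 - 9) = (y - 3)*(y + 4)*(y + 3)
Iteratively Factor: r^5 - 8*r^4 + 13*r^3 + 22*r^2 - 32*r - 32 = (r - 4)*(r^4 - 4*r^3 - 3*r^2 + 10*r + 8) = (r - 4)*(r + 1)*(r^3 - 5*r^2 + 2*r + 8) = (r - 4)*(r + 1)^2*(r^2 - 6*r + 8) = (r - 4)*(r - 2)*(r + 1)^2*(r - 4)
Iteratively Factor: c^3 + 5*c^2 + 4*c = (c + 4)*(c^2 + c) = c*(c + 4)*(c + 1)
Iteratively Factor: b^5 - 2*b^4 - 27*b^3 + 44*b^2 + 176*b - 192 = (b - 1)*(b^4 - b^3 - 28*b^2 + 16*b + 192) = (b - 4)*(b - 1)*(b^3 + 3*b^2 - 16*b - 48) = (b - 4)*(b - 1)*(b + 3)*(b^2 - 16) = (b - 4)*(b - 1)*(b + 3)*(b + 4)*(b - 4)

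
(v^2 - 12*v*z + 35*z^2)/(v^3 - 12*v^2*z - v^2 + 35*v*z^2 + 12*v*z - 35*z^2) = 1/(v - 1)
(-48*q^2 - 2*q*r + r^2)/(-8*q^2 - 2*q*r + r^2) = (48*q^2 + 2*q*r - r^2)/(8*q^2 + 2*q*r - r^2)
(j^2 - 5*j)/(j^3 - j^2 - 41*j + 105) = j/(j^2 + 4*j - 21)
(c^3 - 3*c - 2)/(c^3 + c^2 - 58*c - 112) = (c^3 - 3*c - 2)/(c^3 + c^2 - 58*c - 112)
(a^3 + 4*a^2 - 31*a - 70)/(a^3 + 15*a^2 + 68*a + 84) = (a - 5)/(a + 6)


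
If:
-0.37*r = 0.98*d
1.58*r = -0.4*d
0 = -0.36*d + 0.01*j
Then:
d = 0.00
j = 0.00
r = 0.00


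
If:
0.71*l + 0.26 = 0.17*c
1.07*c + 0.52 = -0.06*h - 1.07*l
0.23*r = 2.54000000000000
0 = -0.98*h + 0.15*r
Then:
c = -0.17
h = 1.69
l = -0.41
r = 11.04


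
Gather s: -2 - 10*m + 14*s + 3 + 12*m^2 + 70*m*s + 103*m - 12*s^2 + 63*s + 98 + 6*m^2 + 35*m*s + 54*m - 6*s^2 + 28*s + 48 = 18*m^2 + 147*m - 18*s^2 + s*(105*m + 105) + 147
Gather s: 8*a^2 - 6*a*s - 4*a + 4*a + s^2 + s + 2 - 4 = 8*a^2 + s^2 + s*(1 - 6*a) - 2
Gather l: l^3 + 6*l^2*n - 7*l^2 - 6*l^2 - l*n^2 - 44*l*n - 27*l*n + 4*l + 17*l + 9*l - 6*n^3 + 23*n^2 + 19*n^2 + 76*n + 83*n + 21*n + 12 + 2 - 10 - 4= l^3 + l^2*(6*n - 13) + l*(-n^2 - 71*n + 30) - 6*n^3 + 42*n^2 + 180*n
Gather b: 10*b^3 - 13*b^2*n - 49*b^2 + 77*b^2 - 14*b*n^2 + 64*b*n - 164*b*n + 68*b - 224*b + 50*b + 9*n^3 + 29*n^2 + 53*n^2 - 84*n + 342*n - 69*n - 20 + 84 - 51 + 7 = 10*b^3 + b^2*(28 - 13*n) + b*(-14*n^2 - 100*n - 106) + 9*n^3 + 82*n^2 + 189*n + 20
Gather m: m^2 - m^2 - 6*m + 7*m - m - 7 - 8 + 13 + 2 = 0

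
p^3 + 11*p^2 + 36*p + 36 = (p + 2)*(p + 3)*(p + 6)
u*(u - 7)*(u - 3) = u^3 - 10*u^2 + 21*u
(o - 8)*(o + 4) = o^2 - 4*o - 32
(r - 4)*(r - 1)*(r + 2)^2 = r^4 - r^3 - 12*r^2 - 4*r + 16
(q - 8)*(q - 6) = q^2 - 14*q + 48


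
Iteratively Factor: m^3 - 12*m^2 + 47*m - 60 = (m - 4)*(m^2 - 8*m + 15) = (m - 4)*(m - 3)*(m - 5)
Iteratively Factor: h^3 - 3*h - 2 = (h + 1)*(h^2 - h - 2) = (h - 2)*(h + 1)*(h + 1)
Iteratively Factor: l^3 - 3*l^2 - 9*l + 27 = (l - 3)*(l^2 - 9) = (l - 3)*(l + 3)*(l - 3)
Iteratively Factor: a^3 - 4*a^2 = (a)*(a^2 - 4*a) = a^2*(a - 4)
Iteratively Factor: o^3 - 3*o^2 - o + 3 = (o - 1)*(o^2 - 2*o - 3) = (o - 3)*(o - 1)*(o + 1)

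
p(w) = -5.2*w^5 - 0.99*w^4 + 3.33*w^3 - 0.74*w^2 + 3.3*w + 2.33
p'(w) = -26.0*w^4 - 3.96*w^3 + 9.99*w^2 - 1.48*w + 3.3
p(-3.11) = 1305.01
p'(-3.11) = -2208.64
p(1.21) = -4.47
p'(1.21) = -46.61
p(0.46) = 3.86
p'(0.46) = 3.18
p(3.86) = -4480.16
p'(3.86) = -5853.27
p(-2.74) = 666.51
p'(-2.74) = -1301.65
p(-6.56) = 60347.10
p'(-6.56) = -46588.33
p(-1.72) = 47.13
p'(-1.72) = -172.01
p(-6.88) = 76799.76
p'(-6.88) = -56478.21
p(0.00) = 2.33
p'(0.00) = 3.30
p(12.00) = -1308765.43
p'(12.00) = -544554.78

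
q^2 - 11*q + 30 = (q - 6)*(q - 5)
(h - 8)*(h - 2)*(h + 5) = h^3 - 5*h^2 - 34*h + 80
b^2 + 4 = (b - 2*I)*(b + 2*I)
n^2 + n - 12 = (n - 3)*(n + 4)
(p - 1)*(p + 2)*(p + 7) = p^3 + 8*p^2 + 5*p - 14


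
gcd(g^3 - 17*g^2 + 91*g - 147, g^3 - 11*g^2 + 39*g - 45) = g - 3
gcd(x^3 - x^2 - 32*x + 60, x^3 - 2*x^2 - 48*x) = x + 6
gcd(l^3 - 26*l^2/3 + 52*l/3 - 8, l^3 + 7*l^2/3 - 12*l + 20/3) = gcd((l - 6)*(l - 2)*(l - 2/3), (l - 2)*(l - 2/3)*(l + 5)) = l^2 - 8*l/3 + 4/3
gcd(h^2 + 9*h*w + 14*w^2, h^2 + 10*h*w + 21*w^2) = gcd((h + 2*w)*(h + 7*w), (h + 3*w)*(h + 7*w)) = h + 7*w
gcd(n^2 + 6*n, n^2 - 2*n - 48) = n + 6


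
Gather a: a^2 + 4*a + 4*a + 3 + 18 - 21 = a^2 + 8*a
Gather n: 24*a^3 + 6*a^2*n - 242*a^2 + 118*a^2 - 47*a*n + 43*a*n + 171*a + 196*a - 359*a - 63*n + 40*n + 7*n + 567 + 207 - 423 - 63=24*a^3 - 124*a^2 + 8*a + n*(6*a^2 - 4*a - 16) + 288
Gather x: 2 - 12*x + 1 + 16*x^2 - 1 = 16*x^2 - 12*x + 2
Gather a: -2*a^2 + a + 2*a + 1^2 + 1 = -2*a^2 + 3*a + 2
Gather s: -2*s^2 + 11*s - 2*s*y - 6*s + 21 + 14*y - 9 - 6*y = -2*s^2 + s*(5 - 2*y) + 8*y + 12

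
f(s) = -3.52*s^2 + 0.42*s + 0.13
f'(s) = 0.42 - 7.04*s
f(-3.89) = -54.77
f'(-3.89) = 27.81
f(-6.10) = -133.41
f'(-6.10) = 43.36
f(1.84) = -11.01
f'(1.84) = -12.53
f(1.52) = -7.36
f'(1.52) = -10.28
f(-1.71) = -10.88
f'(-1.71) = 12.46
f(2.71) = -24.58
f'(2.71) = -18.66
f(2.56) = -21.86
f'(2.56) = -17.60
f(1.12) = -3.82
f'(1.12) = -7.46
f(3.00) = -30.29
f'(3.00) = -20.70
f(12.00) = -501.71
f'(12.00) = -84.06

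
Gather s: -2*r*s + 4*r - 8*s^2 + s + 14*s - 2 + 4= 4*r - 8*s^2 + s*(15 - 2*r) + 2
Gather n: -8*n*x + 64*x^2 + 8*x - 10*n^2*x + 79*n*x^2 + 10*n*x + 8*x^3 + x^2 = -10*n^2*x + n*(79*x^2 + 2*x) + 8*x^3 + 65*x^2 + 8*x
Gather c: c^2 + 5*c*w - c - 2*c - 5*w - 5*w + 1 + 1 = c^2 + c*(5*w - 3) - 10*w + 2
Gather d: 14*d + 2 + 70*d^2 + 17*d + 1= 70*d^2 + 31*d + 3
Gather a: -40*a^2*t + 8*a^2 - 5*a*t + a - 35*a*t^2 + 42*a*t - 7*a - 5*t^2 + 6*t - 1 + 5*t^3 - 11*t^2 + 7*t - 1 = a^2*(8 - 40*t) + a*(-35*t^2 + 37*t - 6) + 5*t^3 - 16*t^2 + 13*t - 2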